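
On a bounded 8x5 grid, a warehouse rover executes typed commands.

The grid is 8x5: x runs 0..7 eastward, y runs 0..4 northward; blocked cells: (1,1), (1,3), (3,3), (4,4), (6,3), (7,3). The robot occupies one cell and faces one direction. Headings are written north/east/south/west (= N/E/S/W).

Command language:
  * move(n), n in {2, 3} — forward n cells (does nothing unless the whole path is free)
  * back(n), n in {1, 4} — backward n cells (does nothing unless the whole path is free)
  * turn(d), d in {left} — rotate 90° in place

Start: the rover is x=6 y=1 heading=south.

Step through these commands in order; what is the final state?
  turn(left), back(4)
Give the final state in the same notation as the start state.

begin: x=6 y=1 heading=south
[1] after turn(left): x=6 y=1 heading=east
[2] after back(4): x=2 y=1 heading=east

x=2 y=1 heading=east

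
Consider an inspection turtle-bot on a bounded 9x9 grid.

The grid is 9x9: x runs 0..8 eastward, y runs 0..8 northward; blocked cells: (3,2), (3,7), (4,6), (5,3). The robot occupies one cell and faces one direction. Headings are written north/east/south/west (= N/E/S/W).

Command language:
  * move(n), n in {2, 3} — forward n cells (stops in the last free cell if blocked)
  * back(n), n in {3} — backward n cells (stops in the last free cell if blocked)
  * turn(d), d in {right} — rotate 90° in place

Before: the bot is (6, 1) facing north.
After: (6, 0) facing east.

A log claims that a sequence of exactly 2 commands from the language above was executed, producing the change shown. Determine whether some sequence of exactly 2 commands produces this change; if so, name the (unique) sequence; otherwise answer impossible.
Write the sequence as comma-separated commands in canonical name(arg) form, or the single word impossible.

key: position moved to (6,0) AND the heading swung to E — translation plus rotation needed
start: (6, 1) facing north
t=1 back(3) ⇒ (6, 0) facing north
t=2 turn(right) ⇒ (6, 0) facing east
no rival 2-sequence matches.

back(3), turn(right)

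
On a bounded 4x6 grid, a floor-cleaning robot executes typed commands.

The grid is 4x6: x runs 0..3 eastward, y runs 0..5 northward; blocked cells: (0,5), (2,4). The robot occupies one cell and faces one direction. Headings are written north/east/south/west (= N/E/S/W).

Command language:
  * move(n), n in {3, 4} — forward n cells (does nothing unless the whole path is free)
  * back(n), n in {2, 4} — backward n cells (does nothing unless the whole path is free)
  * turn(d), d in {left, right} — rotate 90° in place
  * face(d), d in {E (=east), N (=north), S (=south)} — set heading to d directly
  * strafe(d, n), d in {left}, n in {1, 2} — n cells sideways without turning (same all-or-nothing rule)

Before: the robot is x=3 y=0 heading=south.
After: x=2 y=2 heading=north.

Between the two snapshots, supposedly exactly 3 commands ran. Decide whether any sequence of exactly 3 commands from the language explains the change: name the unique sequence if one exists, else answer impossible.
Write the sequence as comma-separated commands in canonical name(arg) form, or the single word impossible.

key: running strafe(left, 1) before back(2) would end elsewhere — order is forced
from: x=3 y=0 heading=south
t=1 back(2) ⇒ x=3 y=2 heading=south
t=2 face(N) ⇒ x=3 y=2 heading=north
t=3 strafe(left, 1) ⇒ x=2 y=2 heading=north
uniquely the one of 1331 3-step routes that fits.

back(2), face(N), strafe(left, 1)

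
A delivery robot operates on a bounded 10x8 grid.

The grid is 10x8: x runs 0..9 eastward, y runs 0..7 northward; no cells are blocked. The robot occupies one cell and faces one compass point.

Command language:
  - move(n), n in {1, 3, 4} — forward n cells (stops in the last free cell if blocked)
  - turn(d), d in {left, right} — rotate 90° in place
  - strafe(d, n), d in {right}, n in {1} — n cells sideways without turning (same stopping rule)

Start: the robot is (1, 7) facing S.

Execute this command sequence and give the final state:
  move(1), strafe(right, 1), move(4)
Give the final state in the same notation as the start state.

(0, 2) facing S

from: (1, 7) facing S
1. move(1) → (1, 6) facing S
2. strafe(right, 1) → (0, 6) facing S
3. move(4) → (0, 2) facing S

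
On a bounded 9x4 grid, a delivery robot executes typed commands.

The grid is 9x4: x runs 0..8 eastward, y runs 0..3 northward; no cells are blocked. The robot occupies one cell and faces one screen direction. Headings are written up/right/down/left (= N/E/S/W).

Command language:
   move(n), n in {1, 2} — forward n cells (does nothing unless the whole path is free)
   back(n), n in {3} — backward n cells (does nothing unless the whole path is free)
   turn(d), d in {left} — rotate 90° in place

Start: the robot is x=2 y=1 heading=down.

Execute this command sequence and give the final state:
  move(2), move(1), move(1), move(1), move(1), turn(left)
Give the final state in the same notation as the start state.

x=2 y=0 heading=right

from: x=2 y=1 heading=down
[1] after move(2): x=2 y=1 heading=down
[2] after move(1): x=2 y=0 heading=down
[3] after move(1): x=2 y=0 heading=down
[4] after move(1): x=2 y=0 heading=down
[5] after move(1): x=2 y=0 heading=down
[6] after turn(left): x=2 y=0 heading=right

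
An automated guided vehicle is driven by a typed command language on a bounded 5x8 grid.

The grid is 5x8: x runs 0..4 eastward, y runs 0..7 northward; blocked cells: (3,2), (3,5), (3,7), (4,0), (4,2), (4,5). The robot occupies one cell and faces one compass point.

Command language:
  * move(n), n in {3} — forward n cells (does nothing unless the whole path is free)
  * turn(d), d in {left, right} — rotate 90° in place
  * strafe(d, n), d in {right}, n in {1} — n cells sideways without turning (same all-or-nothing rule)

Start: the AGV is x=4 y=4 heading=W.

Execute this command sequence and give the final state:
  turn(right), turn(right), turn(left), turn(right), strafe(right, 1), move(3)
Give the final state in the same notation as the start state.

x=4 y=3 heading=E

t0: x=4 y=4 heading=W
t=1 turn(right) ⇒ x=4 y=4 heading=N
t=2 turn(right) ⇒ x=4 y=4 heading=E
t=3 turn(left) ⇒ x=4 y=4 heading=N
t=4 turn(right) ⇒ x=4 y=4 heading=E
t=5 strafe(right, 1) ⇒ x=4 y=3 heading=E
t=6 move(3) ⇒ x=4 y=3 heading=E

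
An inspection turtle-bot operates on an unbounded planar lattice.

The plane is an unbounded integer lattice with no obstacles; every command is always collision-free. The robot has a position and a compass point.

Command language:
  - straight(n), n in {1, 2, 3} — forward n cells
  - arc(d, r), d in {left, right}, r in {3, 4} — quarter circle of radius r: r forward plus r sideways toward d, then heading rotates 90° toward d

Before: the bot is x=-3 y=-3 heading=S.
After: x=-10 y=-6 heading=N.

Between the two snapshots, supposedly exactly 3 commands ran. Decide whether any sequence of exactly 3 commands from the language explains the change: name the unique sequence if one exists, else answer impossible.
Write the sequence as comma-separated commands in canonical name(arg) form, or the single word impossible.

straight(2), arc(right, 4), arc(right, 3)

key: order matters: swapping straight(2) and arc(right, 3) lands elsewhere
start: x=-3 y=-3 heading=S
step 1 (straight(2)): x=-3 y=-5 heading=S
step 2 (arc(right, 4)): x=-7 y=-9 heading=W
step 3 (arc(right, 3)): x=-10 y=-6 heading=N
no other 3-command option fits: unique.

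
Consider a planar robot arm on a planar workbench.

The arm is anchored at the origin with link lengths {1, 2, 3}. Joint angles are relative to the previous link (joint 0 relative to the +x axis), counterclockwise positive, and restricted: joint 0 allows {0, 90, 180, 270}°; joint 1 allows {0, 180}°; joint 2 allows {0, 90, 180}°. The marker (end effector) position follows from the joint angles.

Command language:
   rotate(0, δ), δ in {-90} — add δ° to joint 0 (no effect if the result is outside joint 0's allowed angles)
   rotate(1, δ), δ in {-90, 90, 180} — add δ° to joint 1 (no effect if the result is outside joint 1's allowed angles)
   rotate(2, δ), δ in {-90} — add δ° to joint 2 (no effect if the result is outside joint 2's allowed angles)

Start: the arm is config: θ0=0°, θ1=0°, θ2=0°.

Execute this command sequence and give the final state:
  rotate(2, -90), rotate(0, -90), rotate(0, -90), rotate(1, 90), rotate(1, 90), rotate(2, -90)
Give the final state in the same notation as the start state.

config: θ0=180°, θ1=0°, θ2=0°

start: config: θ0=0°, θ1=0°, θ2=0°
t=1 rotate(2, -90) ⇒ config: θ0=0°, θ1=0°, θ2=0°
t=2 rotate(0, -90) ⇒ config: θ0=270°, θ1=0°, θ2=0°
t=3 rotate(0, -90) ⇒ config: θ0=180°, θ1=0°, θ2=0°
t=4 rotate(1, 90) ⇒ config: θ0=180°, θ1=0°, θ2=0°
t=5 rotate(1, 90) ⇒ config: θ0=180°, θ1=0°, θ2=0°
t=6 rotate(2, -90) ⇒ config: θ0=180°, θ1=0°, θ2=0°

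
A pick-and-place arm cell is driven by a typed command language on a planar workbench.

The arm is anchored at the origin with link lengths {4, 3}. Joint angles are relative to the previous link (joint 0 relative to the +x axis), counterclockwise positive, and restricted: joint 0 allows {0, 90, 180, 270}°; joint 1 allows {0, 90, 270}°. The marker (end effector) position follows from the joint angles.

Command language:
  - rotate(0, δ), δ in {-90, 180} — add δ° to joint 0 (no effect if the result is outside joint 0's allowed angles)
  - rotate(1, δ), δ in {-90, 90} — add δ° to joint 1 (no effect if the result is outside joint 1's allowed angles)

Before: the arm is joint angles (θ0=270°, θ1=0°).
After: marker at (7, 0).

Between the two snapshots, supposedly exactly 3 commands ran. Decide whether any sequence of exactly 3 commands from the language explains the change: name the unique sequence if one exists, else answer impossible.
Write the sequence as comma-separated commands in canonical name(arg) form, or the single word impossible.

from: joint angles (θ0=270°, θ1=0°)
step 1 (rotate(0, -90)): joint angles (θ0=180°, θ1=0°)
step 2 (rotate(0, -90)): joint angles (θ0=90°, θ1=0°)
step 3 (rotate(0, -90)): joint angles (θ0=0°, θ1=0°)
no rival 3-sequence matches.

rotate(0, -90), rotate(0, -90), rotate(0, -90)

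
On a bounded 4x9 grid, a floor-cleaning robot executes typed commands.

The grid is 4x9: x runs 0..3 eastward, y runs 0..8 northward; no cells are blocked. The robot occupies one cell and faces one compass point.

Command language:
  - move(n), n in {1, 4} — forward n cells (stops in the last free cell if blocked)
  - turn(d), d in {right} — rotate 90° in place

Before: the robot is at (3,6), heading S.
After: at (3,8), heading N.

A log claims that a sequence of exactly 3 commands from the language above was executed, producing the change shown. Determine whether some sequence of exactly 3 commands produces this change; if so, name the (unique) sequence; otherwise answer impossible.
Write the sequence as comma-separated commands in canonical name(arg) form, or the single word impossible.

turn(right), turn(right), move(4)

key: move(4) runs into the grid edge before its full distance
from: at (3,6), heading S
step 1 (turn(right)): at (3,6), heading W
step 2 (turn(right)): at (3,6), heading N
step 3 (move(4)): at (3,8), heading N
all 27 alternatives checked — unique.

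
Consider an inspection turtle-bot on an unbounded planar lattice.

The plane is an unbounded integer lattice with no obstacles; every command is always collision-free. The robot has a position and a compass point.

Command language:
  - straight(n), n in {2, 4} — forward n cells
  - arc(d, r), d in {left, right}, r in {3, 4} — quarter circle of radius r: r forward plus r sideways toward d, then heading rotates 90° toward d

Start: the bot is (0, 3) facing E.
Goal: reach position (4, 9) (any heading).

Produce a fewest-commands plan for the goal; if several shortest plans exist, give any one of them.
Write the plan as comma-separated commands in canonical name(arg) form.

arc(left, 4), straight(2)

initial: (0, 3) facing E
t=1 arc(left, 4) ⇒ (4, 7) facing N
t=2 straight(2) ⇒ (4, 9) facing N
minimal: 2 command(s), checked below 2.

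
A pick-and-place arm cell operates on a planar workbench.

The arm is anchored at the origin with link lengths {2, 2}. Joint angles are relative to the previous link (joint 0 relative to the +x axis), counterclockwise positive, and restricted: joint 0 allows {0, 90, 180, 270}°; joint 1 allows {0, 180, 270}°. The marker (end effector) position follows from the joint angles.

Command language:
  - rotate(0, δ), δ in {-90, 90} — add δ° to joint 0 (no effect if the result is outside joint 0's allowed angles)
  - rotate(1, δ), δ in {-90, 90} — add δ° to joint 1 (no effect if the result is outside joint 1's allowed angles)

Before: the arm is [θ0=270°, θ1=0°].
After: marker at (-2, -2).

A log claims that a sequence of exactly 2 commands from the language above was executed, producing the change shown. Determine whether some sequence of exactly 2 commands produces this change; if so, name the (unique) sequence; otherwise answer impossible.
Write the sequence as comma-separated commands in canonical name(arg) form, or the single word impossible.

key: order matters: swapping rotate(1, 90) and rotate(1, -90) lands elsewhere
start: [θ0=270°, θ1=0°]
[1] after rotate(1, 90): [θ0=270°, θ1=0°]
[2] after rotate(1, -90): [θ0=270°, θ1=270°]
no rival 2-sequence matches.

rotate(1, 90), rotate(1, -90)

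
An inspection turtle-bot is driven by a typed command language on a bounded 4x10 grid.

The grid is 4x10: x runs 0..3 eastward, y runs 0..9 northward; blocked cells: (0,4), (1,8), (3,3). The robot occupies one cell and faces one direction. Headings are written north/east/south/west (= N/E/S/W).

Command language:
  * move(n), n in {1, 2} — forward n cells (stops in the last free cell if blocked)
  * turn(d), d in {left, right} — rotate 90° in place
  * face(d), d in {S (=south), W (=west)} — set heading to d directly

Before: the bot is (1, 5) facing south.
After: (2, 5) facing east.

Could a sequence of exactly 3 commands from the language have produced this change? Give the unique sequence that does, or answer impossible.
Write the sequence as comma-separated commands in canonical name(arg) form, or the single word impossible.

key: cell and facing (now E) both changed — the 3 commands mix motion and turning
start: (1, 5) facing south
1. face(S) → (1, 5) facing south
2. turn(left) → (1, 5) facing east
3. move(1) → (2, 5) facing east
uniquely the one of 216 3-step routes that fits.

face(S), turn(left), move(1)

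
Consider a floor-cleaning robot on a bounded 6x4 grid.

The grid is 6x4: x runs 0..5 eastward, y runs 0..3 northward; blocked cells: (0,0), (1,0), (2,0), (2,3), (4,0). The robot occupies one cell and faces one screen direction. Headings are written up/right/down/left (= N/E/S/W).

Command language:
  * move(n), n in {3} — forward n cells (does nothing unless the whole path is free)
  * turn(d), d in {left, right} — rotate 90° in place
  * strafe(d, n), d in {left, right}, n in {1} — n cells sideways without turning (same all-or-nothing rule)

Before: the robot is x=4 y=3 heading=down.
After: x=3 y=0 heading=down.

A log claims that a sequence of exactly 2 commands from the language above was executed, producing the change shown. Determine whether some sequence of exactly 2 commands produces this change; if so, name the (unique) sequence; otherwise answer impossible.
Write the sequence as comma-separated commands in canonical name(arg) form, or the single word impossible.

strafe(right, 1), move(3)

key: running move(3) before strafe(right, 1) would end elsewhere — order is forced
from: x=4 y=3 heading=down
1. strafe(right, 1) → x=3 y=3 heading=down
2. move(3) → x=3 y=0 heading=down
uniquely the one of 25 2-step routes that fits.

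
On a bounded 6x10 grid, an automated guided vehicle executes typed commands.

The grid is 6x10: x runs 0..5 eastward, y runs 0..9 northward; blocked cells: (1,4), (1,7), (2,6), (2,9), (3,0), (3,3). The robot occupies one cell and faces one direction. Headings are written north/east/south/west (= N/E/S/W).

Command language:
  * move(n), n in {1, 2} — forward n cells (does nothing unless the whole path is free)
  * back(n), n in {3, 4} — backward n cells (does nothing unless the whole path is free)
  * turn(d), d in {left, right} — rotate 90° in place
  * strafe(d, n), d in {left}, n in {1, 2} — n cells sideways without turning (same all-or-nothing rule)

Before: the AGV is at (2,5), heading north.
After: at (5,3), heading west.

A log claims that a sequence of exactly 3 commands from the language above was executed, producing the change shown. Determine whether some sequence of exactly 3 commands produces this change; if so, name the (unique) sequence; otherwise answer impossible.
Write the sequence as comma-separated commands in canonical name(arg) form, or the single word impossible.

turn(left), back(3), strafe(left, 2)

key: order matters: swapping turn(left) and strafe(left, 2) lands elsewhere
initial: at (2,5), heading north
[1] after turn(left): at (2,5), heading west
[2] after back(3): at (5,5), heading west
[3] after strafe(left, 2): at (5,3), heading west
all 512 alternatives checked — unique.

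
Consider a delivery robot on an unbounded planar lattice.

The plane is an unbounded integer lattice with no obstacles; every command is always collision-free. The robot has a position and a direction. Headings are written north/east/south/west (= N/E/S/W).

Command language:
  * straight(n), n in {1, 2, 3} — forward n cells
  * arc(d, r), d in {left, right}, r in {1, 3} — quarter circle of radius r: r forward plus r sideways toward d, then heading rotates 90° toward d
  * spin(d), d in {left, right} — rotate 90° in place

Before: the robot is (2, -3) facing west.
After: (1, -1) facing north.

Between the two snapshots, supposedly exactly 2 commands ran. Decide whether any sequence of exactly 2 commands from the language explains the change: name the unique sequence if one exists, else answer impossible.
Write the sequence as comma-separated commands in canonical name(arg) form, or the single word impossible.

arc(right, 1), straight(1)

key: running straight(1) before arc(right, 1) would end elsewhere — order is forced
start: (2, -3) facing west
step 1 (arc(right, 1)): (1, -2) facing north
step 2 (straight(1)): (1, -1) facing north
no other 2-command option fits: unique.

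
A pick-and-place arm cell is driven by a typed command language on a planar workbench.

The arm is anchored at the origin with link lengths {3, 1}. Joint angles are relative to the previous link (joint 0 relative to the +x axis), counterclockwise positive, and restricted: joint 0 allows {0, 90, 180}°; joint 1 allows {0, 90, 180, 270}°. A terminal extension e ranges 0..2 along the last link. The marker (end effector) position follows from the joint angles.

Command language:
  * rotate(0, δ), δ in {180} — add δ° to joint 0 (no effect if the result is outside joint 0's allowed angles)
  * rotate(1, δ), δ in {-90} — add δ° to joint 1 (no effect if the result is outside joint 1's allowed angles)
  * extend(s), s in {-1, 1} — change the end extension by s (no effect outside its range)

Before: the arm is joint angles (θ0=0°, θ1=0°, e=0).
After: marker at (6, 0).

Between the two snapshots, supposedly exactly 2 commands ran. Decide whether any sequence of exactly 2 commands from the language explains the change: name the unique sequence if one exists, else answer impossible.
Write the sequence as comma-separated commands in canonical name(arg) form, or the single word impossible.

t0: joint angles (θ0=0°, θ1=0°, e=0)
step 1 (extend(1)): joint angles (θ0=0°, θ1=0°, e=1)
step 2 (extend(1)): joint angles (θ0=0°, θ1=0°, e=2)
no other 2-command option fits: unique.

extend(1), extend(1)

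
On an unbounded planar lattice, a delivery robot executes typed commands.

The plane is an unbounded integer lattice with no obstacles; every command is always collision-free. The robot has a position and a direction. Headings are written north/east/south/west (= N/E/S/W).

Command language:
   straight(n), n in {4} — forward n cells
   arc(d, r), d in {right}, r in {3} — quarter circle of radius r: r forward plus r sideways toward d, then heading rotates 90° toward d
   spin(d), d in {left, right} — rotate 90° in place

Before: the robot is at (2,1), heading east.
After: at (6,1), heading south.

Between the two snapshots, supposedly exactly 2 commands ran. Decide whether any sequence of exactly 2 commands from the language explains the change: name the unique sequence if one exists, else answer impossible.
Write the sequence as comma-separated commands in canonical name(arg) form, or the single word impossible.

key: position moved to (6,1) AND the heading swung to S — translation plus rotation needed
begin: at (2,1), heading east
1. straight(4) → at (6,1), heading east
2. spin(right) → at (6,1), heading south
uniquely the one of 16 2-step routes that fits.

straight(4), spin(right)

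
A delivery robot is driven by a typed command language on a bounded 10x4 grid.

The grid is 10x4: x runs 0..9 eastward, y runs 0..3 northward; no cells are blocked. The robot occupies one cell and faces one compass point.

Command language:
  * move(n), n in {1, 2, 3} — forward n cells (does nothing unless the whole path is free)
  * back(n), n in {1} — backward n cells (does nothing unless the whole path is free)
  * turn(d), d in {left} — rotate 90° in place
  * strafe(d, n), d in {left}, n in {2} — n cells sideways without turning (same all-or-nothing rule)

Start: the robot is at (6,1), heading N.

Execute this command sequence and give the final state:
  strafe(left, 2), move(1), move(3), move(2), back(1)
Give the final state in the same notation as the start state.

start: at (6,1), heading N
1. strafe(left, 2) → at (4,1), heading N
2. move(1) → at (4,2), heading N
3. move(3) → at (4,2), heading N
4. move(2) → at (4,2), heading N
5. back(1) → at (4,1), heading N

at (4,1), heading N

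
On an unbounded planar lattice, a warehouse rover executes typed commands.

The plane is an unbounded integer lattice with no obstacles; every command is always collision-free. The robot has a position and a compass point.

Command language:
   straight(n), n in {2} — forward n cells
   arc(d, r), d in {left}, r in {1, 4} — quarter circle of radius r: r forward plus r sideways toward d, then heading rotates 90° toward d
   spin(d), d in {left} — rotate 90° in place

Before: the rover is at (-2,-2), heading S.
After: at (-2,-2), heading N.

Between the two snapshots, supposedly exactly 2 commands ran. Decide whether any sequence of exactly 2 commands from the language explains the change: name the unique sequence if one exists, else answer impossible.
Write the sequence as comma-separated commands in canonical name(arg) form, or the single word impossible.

key: (-2,-2) unmoved — no command in the sequence translates
initial: at (-2,-2), heading S
[1] after spin(left): at (-2,-2), heading E
[2] after spin(left): at (-2,-2), heading N
no other 2-command option fits: unique.

spin(left), spin(left)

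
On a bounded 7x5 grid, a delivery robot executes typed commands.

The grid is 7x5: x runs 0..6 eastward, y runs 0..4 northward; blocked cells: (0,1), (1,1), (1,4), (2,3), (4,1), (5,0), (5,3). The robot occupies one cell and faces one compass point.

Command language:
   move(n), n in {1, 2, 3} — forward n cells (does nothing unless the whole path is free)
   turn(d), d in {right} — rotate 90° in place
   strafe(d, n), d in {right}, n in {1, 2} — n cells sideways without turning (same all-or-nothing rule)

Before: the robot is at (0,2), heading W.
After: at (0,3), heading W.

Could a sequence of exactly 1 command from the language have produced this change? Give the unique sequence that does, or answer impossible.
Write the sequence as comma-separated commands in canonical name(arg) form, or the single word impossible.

strafe(right, 1)

key: still facing W — the one step turns nothing
t0: at (0,2), heading W
[1] after strafe(right, 1): at (0,3), heading W
no other 1-command option fits: unique.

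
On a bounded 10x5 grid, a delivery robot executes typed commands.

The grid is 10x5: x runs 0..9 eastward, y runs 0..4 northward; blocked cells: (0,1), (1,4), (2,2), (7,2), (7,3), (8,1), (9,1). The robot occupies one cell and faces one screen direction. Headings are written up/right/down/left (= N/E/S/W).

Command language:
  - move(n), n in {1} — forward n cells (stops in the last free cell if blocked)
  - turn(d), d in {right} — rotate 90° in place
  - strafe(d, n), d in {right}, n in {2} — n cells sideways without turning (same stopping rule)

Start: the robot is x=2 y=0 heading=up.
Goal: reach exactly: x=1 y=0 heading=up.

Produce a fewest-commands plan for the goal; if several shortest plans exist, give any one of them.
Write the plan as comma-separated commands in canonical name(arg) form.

t0: x=2 y=0 heading=up
[1] after turn(right): x=2 y=0 heading=right
[2] after turn(right): x=2 y=0 heading=down
[3] after turn(right): x=2 y=0 heading=left
[4] after move(1): x=1 y=0 heading=left
[5] after turn(right): x=1 y=0 heading=up
shorter routes all fall short; 5 is best.

turn(right), turn(right), turn(right), move(1), turn(right)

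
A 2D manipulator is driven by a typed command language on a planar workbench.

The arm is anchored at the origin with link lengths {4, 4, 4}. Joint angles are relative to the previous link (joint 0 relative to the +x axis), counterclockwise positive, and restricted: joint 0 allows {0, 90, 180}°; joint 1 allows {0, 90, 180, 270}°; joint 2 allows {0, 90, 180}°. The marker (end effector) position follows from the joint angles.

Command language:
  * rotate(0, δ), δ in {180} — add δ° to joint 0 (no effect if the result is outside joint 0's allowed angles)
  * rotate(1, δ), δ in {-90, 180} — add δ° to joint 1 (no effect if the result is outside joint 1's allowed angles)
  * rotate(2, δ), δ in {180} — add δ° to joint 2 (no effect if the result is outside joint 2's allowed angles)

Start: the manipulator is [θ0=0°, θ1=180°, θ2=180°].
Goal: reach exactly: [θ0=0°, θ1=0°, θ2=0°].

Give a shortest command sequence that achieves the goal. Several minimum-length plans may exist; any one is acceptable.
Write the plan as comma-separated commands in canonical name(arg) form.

rotate(1, 180), rotate(2, 180)

t0: [θ0=0°, θ1=180°, θ2=180°]
step 1 (rotate(1, 180)): [θ0=0°, θ1=0°, θ2=180°]
step 2 (rotate(2, 180)): [θ0=0°, θ1=0°, θ2=0°]
shorter routes all fall short; 2 is best.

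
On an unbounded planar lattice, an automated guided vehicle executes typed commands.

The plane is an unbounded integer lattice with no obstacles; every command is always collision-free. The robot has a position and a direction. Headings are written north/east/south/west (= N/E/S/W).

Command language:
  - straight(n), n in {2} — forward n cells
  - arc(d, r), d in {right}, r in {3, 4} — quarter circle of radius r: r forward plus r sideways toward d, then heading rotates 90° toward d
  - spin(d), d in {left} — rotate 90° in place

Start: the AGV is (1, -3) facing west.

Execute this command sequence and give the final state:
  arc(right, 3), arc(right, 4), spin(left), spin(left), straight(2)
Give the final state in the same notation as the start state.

(0, 4) facing west

start: (1, -3) facing west
[1] after arc(right, 3): (-2, 0) facing north
[2] after arc(right, 4): (2, 4) facing east
[3] after spin(left): (2, 4) facing north
[4] after spin(left): (2, 4) facing west
[5] after straight(2): (0, 4) facing west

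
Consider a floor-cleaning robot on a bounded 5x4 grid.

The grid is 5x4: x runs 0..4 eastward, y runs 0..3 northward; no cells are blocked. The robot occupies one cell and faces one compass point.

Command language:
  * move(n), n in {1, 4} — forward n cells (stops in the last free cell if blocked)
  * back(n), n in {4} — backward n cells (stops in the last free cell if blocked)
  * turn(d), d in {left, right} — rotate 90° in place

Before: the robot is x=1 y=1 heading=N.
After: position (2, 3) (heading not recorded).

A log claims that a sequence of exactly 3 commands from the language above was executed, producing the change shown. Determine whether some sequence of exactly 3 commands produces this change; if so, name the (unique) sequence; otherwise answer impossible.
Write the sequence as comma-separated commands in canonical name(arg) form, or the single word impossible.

key: order matters: swapping move(4) and move(1) lands elsewhere
start: x=1 y=1 heading=N
1. move(4) → x=1 y=3 heading=N
2. turn(right) → x=1 y=3 heading=E
3. move(1) → x=2 y=3 heading=E
no other 3-command option fits: unique.

move(4), turn(right), move(1)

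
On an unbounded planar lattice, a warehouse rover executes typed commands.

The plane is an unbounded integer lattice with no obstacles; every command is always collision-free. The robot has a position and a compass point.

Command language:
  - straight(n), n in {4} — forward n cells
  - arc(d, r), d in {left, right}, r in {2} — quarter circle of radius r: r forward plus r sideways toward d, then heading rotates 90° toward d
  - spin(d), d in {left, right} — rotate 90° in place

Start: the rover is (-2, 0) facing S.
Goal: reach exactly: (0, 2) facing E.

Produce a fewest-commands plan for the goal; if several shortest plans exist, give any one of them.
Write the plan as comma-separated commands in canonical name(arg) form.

begin: (-2, 0) facing S
t=1 spin(right) ⇒ (-2, 0) facing W
t=2 spin(right) ⇒ (-2, 0) facing N
t=3 arc(right, 2) ⇒ (0, 2) facing E
no 2-step plan works, so 3 is optimal.

spin(right), spin(right), arc(right, 2)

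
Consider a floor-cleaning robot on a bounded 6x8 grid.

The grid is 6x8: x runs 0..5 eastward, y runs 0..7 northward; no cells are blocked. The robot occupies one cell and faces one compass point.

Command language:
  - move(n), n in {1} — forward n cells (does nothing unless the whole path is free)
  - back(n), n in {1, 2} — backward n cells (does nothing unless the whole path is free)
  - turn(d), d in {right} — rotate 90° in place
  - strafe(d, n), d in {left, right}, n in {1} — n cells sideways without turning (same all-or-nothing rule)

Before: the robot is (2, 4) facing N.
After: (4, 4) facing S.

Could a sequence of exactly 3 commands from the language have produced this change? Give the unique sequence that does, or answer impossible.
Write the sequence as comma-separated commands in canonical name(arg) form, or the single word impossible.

impossible

no 3-step route produces this change.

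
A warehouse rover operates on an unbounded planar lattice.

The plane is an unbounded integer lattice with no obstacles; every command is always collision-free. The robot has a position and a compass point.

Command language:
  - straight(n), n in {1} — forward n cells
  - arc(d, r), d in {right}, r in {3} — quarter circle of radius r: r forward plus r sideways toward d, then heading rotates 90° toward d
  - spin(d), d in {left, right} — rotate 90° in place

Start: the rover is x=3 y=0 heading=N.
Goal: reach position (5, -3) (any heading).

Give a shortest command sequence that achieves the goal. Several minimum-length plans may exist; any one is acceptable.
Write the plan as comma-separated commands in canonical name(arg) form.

arc(right, 3), arc(right, 3), arc(right, 3), straight(1)

from: x=3 y=0 heading=N
1. arc(right, 3) → x=6 y=3 heading=E
2. arc(right, 3) → x=9 y=0 heading=S
3. arc(right, 3) → x=6 y=-3 heading=W
4. straight(1) → x=5 y=-3 heading=W
no 3-step plan works, so 4 is optimal.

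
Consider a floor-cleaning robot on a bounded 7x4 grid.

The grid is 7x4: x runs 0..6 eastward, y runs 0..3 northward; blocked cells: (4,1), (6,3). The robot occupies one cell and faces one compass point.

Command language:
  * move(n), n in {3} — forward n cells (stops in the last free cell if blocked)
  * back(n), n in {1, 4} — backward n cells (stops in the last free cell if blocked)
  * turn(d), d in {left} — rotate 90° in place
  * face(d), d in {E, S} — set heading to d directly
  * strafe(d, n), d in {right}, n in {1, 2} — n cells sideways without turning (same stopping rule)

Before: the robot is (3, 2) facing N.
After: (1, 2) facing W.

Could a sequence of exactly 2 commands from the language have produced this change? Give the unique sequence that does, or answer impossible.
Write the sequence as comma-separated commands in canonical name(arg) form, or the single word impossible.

impossible

no 2-step route produces this change.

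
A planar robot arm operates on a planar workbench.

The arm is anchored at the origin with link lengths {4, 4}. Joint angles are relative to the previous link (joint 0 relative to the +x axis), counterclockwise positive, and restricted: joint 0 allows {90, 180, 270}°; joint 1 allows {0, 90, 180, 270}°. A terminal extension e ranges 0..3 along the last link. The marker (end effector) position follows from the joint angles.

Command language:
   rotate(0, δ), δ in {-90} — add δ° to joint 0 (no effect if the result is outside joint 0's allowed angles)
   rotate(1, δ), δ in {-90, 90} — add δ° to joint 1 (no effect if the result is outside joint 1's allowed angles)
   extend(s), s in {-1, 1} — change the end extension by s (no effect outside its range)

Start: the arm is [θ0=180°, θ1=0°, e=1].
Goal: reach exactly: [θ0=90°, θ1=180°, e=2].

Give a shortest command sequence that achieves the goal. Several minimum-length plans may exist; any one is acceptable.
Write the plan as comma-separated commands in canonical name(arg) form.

rotate(1, -90), rotate(1, -90), extend(1), rotate(0, -90)

initial: [θ0=180°, θ1=0°, e=1]
[1] after rotate(1, -90): [θ0=180°, θ1=270°, e=1]
[2] after rotate(1, -90): [θ0=180°, θ1=180°, e=1]
[3] after extend(1): [θ0=180°, θ1=180°, e=2]
[4] after rotate(0, -90): [θ0=90°, θ1=180°, e=2]
minimal: 4 command(s), checked below 4.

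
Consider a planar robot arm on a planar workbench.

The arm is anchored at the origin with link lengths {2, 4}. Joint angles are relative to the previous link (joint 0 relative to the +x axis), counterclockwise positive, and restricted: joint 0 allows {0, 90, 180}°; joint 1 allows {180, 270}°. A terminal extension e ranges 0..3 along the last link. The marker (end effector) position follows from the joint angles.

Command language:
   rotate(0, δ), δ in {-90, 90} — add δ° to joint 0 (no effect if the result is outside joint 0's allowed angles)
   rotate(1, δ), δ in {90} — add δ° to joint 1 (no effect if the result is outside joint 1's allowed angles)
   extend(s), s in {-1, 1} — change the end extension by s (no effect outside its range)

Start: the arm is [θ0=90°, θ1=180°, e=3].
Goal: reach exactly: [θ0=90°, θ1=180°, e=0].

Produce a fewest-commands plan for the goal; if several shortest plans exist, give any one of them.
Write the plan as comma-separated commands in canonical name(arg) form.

extend(-1), extend(-1), extend(-1)

start: [θ0=90°, θ1=180°, e=3]
step 1 (extend(-1)): [θ0=90°, θ1=180°, e=2]
step 2 (extend(-1)): [θ0=90°, θ1=180°, e=1]
step 3 (extend(-1)): [θ0=90°, θ1=180°, e=0]
nothing shorter than 3 reaches the goal.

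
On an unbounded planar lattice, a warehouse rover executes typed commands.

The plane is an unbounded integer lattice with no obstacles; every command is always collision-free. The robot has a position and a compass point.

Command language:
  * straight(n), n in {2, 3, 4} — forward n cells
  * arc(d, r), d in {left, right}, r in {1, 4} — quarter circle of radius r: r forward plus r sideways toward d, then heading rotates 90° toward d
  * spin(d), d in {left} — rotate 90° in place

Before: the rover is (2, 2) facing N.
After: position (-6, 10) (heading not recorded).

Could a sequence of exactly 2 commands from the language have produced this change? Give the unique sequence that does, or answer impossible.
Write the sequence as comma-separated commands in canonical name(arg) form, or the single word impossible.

key: running arc(right, 4) before arc(left, 4) would end elsewhere — order is forced
start: (2, 2) facing N
t=1 arc(left, 4) ⇒ (-2, 6) facing W
t=2 arc(right, 4) ⇒ (-6, 10) facing N
all 64 alternatives checked — unique.

arc(left, 4), arc(right, 4)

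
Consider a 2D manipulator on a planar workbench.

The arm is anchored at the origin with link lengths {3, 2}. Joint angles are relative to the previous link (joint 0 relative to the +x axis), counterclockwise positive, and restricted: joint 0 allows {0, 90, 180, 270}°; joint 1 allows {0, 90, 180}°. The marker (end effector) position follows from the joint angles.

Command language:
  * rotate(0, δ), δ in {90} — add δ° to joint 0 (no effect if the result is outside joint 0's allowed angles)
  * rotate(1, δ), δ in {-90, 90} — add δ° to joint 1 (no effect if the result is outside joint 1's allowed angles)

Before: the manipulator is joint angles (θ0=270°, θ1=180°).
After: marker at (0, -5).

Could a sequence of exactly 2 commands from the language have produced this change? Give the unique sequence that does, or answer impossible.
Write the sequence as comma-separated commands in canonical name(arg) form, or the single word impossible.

rotate(1, -90), rotate(1, -90)

t0: joint angles (θ0=270°, θ1=180°)
t=1 rotate(1, -90) ⇒ joint angles (θ0=270°, θ1=90°)
t=2 rotate(1, -90) ⇒ joint angles (θ0=270°, θ1=0°)
uniquely the one of 9 2-step routes that fits.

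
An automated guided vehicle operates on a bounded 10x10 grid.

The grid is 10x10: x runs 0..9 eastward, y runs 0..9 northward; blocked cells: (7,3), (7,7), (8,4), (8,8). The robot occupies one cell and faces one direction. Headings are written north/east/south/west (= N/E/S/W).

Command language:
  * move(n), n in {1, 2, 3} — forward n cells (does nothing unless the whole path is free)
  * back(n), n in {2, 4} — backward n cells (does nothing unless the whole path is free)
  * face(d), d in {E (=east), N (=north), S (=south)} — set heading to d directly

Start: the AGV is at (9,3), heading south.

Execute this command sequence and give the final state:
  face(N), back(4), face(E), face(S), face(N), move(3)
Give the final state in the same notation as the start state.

from: at (9,3), heading south
1. face(N) → at (9,3), heading north
2. back(4) → at (9,3), heading north
3. face(E) → at (9,3), heading east
4. face(S) → at (9,3), heading south
5. face(N) → at (9,3), heading north
6. move(3) → at (9,6), heading north

at (9,6), heading north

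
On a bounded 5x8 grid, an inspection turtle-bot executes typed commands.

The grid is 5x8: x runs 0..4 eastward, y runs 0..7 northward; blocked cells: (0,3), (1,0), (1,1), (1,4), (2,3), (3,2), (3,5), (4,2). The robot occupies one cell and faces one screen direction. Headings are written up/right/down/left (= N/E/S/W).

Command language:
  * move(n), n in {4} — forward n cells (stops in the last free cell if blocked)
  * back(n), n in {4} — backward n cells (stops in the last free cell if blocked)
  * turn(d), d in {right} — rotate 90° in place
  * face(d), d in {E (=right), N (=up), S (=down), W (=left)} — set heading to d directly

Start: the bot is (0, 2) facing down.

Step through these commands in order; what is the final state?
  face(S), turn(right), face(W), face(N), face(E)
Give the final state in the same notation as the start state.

from: (0, 2) facing down
[1] after face(S): (0, 2) facing down
[2] after turn(right): (0, 2) facing left
[3] after face(W): (0, 2) facing left
[4] after face(N): (0, 2) facing up
[5] after face(E): (0, 2) facing right

(0, 2) facing right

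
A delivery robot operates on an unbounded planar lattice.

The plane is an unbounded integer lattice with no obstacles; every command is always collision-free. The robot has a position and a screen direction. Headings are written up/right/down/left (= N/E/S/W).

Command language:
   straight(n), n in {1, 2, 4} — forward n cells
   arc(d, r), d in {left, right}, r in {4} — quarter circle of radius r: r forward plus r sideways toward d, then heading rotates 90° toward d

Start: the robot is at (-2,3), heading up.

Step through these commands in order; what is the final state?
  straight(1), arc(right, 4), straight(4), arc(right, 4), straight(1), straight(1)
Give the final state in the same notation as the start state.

at (10,2), heading down

start: at (-2,3), heading up
t=1 straight(1) ⇒ at (-2,4), heading up
t=2 arc(right, 4) ⇒ at (2,8), heading right
t=3 straight(4) ⇒ at (6,8), heading right
t=4 arc(right, 4) ⇒ at (10,4), heading down
t=5 straight(1) ⇒ at (10,3), heading down
t=6 straight(1) ⇒ at (10,2), heading down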